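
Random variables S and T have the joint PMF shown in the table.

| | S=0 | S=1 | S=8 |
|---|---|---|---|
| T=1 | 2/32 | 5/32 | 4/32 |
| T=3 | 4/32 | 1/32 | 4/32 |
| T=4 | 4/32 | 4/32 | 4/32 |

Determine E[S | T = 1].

P(T = 1) = 11/32.
Σ S·P over the event = 0·(2/32) + 1·(5/32) + 8·(4/32) = 37/32.
E[S | T = 1] = (37/32) / (11/32) = 37/11.

37/11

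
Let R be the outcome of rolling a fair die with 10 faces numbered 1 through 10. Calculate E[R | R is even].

6

Given R is even, R is equally likely to be any of {2, 4, 6, 8, 10}.
E[R | R is even] = (2 + 4 + 6 + 8 + 10) / 5 = 6.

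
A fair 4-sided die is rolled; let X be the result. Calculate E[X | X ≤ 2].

Given X ≤ 2, X is equally likely to be any of {1, 2}.
E[X | X ≤ 2] = (1 + 2) / 2 = 3/2.

3/2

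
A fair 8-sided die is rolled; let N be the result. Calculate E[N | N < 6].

Given N < 6, N is equally likely to be any of {1, 2, 3, 4, 5}.
E[N | N < 6] = (1 + 2 + 3 + 4 + 5) / 5 = 3.

3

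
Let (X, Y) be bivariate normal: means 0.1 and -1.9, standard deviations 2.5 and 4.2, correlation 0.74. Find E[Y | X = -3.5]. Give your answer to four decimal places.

-6.3755

For a bivariate normal, E[Y | X=x] = μ_Y + ρ·(σ_Y/σ_X)·(x − μ_X).
E[Y | X=-3.5] = -1.9 + (0.74)·(4.2/2.5)·(-3.5 − (0.1)) = -1.9 + (1.2432)·(-3.6) = -6.3755.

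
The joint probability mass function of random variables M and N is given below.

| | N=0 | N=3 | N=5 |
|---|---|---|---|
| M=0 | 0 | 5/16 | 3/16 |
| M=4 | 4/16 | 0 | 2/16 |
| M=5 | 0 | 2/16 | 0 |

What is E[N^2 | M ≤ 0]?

P(M ≤ 0) = 1/2.
Σ N^2·P over the event = 9·(5/16) + 25·(3/16) = 15/2.
E[N^2 | M ≤ 0] = (15/2) / (1/2) = 15.

15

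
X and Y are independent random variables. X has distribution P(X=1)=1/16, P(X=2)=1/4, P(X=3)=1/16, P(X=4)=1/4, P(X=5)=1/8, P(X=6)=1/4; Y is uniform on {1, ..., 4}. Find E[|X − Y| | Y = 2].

P(Y = 2) = 1/4.
Summing |X−Y|·P(x,y) over outcomes with Y = 2 gives 1/2.
E[|X − Y| | Y = 2] = (1/2) / (1/4) = 2.

2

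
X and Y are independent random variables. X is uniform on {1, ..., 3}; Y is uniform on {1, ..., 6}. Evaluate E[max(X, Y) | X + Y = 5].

Outcomes with X + Y = 5: (1,4), (2,3), (3,2), each with probability 1/18.
E[max(X, Y) | X + Y = 5] = (4 + 3 + 3) / 3 = 10/3.

10/3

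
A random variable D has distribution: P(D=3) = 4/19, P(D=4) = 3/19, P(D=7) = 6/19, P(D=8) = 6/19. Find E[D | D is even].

P(D is even) = 9/19.
Σ over the event: 4·3/19 + 8·6/19 = 60/19.
E[D | D is even] = (60/19) / (9/19) = 20/3.

20/3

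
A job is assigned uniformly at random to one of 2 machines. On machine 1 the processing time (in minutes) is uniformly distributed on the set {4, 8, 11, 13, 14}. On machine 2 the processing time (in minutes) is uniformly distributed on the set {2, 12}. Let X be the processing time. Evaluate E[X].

E[X | machine 1] = (4+8+11+13+14)/5 = 10.
E[X | machine 2] = (2+12)/2 = 7.
E[X] = (1/2)·(10) + (1/2)·(7) = 17/2.

17/2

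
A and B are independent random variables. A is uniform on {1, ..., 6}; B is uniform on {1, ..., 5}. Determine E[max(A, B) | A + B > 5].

49/10

P(A + B > 5) = 2/3.
Summing max(A,B)·P(x,y) over outcomes with A + B > 5 gives 49/15.
E[max(A, B) | A + B > 5] = (49/15) / (2/3) = 49/10.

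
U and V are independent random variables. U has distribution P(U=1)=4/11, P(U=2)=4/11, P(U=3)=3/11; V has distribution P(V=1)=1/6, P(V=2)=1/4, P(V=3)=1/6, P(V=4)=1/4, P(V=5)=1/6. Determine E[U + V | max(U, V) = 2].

27/8

P(max(U, V) = 2) = 8/33.
Summing (U+V)·P(x,y) over outcomes with max(U, V) = 2 gives 9/11.
E[U + V | max(U, V) = 2] = (9/11) / (8/33) = 27/8.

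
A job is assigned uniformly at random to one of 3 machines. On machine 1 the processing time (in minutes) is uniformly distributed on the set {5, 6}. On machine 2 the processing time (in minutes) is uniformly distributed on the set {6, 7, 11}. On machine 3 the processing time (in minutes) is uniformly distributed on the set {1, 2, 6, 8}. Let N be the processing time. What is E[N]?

71/12

E[N | machine 1] = (5+6)/2 = 11/2.
E[N | machine 2] = (6+7+11)/3 = 8.
E[N | machine 3] = (1+2+6+8)/4 = 17/4.
E[N] = (1/3)·(11/2) + (1/3)·(8) + (1/3)·(17/4) = 71/12.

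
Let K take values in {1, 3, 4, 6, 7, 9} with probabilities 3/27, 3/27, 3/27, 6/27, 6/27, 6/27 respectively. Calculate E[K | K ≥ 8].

P(K ≥ 8) = 2/9.
Σ over the event: 9·2/9 = 2.
E[K | K ≥ 8] = (2) / (2/9) = 9.

9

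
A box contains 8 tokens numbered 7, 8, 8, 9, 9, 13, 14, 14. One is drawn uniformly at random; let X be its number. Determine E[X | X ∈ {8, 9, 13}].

P(X ∈ {8, 9, 13}) = 5/8.
Σ over the event: 8·1/4 + 9·1/4 + 13·1/8 = 47/8.
E[X | X ∈ {8, 9, 13}] = (47/8) / (5/8) = 47/5.

47/5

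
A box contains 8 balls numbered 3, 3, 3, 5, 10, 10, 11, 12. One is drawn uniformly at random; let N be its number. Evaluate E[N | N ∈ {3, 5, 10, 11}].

P(N ∈ {3, 5, 10, 11}) = 7/8.
Σ over the event: 3·3/8 + 5·1/8 + 10·1/4 + 11·1/8 = 45/8.
E[N | N ∈ {3, 5, 10, 11}] = (45/8) / (7/8) = 45/7.

45/7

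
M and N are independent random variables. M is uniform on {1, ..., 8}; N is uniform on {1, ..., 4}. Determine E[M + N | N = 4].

Outcomes with N = 4: (1,4), (2,4), (3,4), (4,4), (5,4), (6,4), (7,4), (8,4), each with probability 1/32.
E[M + N | N = 4] = (5 + 6 + 7 + 8 + 9 + 10 + 11 + 12) / 8 = 17/2.

17/2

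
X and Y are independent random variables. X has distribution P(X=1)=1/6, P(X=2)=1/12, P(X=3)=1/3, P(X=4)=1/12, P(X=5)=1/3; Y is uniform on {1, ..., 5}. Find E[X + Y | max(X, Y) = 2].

P(max(X, Y) = 2) = 1/15.
Summing (X+Y)·P(x,y) over outcomes with max(X, Y) = 2 gives 13/60.
E[X + Y | max(X, Y) = 2] = (13/60) / (1/15) = 13/4.

13/4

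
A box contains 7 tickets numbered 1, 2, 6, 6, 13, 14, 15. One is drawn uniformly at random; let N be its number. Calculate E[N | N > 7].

14

P(N > 7) = 3/7.
Σ over the event: 13·1/7 + 14·1/7 + 15·1/7 = 6.
E[N | N > 7] = (6) / (3/7) = 14.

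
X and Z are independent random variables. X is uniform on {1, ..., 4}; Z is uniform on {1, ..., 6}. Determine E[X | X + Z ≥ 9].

11/3

Outcomes with X + Z ≥ 9: (3,6), (4,5), (4,6), each with probability 1/24.
E[X | X + Z ≥ 9] = (3 + 4 + 4) / 3 = 11/3.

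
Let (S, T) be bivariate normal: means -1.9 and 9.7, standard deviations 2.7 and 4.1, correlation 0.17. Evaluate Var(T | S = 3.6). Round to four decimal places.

For a bivariate normal, Var(T | S=x) = σ_T²(1 − ρ²).
Var(T | S=3.6) = (4.1)²·(1 − (0.17)²) = 16.81·0.9711 = 16.3242.

16.3242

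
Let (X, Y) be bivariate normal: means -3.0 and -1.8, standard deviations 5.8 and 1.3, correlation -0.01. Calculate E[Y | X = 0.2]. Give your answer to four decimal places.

E[Y | X=x] = μ_Y + ρ(σ_Y/σ_X)(x − μ_X) for jointly normal variables.
E[Y | X=0.2] = -1.8 + (-0.01)·(1.3/5.8)·(0.2 − (-3.0)) = -1.8 + (-0.0022414)·(3.2) = -1.8072.

-1.8072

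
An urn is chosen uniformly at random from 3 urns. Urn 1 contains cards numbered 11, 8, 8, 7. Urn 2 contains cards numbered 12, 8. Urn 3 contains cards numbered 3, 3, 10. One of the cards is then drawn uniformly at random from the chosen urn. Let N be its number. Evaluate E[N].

E[N | urn 1] = (11+8+8+7)/4 = 17/2.
E[N | urn 2] = (12+8)/2 = 10.
E[N | urn 3] = (3+3+10)/3 = 16/3.
By the law of total expectation,
E[N] = (1/3)·(17/2) + (1/3)·(10) + (1/3)·(16/3) = 143/18.

143/18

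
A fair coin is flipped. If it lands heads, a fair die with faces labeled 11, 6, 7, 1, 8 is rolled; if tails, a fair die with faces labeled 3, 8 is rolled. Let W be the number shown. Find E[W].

E[W | heads] = (11+6+7+1+8)/5 = 33/5.
E[W | tails] = (3+8)/2 = 11/2.
By the law of total expectation,
E[W] = (1/2)·(33/5) + (1/2)·(11/2) = 121/20.

121/20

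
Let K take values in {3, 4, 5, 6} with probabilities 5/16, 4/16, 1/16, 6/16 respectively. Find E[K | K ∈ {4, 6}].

P(K ∈ {4, 6}) = 5/8.
Σ over the event: 4·1/4 + 6·3/8 = 13/4.
E[K | K ∈ {4, 6}] = (13/4) / (5/8) = 26/5.

26/5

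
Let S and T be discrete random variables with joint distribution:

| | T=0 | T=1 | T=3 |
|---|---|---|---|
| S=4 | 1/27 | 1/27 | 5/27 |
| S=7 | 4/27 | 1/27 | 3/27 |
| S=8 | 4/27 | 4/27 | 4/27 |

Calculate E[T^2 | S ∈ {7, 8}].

P(S ∈ {7, 8}) = 20/27.
Σ T^2·P over the event = 0·(4/27) + 1·(1/27) + 9·(3/27) + 0·(4/27) + 1·(4/27) + 9·(4/27) = 68/27.
E[T^2 | S ∈ {7, 8}] = (68/27) / (20/27) = 17/5.

17/5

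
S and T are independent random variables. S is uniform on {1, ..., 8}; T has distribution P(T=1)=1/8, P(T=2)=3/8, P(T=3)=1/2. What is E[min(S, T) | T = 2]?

15/8

P(T = 2) = 3/8.
Summing min(S,T)·P(x,y) over outcomes with T = 2 gives 45/64.
E[min(S, T) | T = 2] = (45/64) / (3/8) = 15/8.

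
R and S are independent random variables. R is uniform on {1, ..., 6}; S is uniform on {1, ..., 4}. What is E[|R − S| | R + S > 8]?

2

P(R + S > 8) = 1/8.
Summing |R−S|·P(x,y) over outcomes with R + S > 8 gives 1/4.
E[|R − S| | R + S > 8] = (1/4) / (1/8) = 2.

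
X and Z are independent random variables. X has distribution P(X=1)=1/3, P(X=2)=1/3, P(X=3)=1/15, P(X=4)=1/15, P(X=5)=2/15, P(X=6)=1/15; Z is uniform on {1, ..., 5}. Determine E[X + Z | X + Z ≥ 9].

77/8

P(X + Z ≥ 9) = 8/75.
Summing (X+Z)·P(x,y) over outcomes with X + Z ≥ 9 gives 77/75.
E[X + Z | X + Z ≥ 9] = (77/75) / (8/75) = 77/8.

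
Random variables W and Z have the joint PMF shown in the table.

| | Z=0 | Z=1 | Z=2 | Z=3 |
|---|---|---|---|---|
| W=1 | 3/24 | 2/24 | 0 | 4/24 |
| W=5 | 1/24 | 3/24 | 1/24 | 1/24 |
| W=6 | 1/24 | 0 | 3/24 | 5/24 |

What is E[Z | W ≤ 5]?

P(W ≤ 5) = 5/8.
Σ Z·P over the event = 0·(3/24) + 1·(2/24) + 3·(4/24) + 0·(1/24) + 1·(3/24) + 2·(1/24) + 3·(1/24) = 11/12.
E[Z | W ≤ 5] = (11/12) / (5/8) = 22/15.

22/15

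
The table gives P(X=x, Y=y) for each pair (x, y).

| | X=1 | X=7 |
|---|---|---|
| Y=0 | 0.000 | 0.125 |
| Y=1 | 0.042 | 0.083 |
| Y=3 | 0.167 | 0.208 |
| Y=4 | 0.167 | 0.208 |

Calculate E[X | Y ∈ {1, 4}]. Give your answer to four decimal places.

4.4920

P(Y ∈ {1, 4}) = 0.500.
Σ X·P over the event = 1·(0.042) + 1·(0.167) + 7·(0.083) + 7·(0.208) = 2.246.
E[X | Y ∈ {1, 4}] = (2.246) / (0.500) = 4.4920.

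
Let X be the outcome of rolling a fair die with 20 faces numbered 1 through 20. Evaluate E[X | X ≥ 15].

35/2

Given X ≥ 15, X is equally likely to be any of {15, 16, 17, 18, 19, 20}.
E[X | X ≥ 15] = (15 + 16 + 17 + 18 + 19 + 20) / 6 = 35/2.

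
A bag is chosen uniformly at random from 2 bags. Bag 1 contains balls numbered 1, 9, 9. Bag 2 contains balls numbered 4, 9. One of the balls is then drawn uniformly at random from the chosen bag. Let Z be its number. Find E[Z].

77/12

E[Z | bag 1] = (1+9+9)/3 = 19/3.
E[Z | bag 2] = (4+9)/2 = 13/2.
By the law of total expectation,
E[Z] = (1/2)·(19/3) + (1/2)·(13/2) = 77/12.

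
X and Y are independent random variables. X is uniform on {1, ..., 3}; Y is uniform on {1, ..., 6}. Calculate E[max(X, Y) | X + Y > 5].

Outcomes with X + Y > 5: (1,5), (1,6), (2,4), (2,5), (2,6), (3,3), (3,4), (3,5), (3,6), each with probability 1/18.
E[max(X, Y) | X + Y > 5] = (5 + 6 + 4 + 5 + 6 + 3 + 4 + 5 + 6) / 9 = 44/9.

44/9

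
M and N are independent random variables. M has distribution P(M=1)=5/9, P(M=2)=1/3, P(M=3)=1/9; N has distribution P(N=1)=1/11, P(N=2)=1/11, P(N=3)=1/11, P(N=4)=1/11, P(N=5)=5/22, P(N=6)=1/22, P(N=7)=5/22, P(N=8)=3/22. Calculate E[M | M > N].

12/5

P(M > N) = 5/99.
Summing M·P(x,y) over outcomes with M > N gives 4/33.
E[M | M > N] = (4/33) / (5/99) = 12/5.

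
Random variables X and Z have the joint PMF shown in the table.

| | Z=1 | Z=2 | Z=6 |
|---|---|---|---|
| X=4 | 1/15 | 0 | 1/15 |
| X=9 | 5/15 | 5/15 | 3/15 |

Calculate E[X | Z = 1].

P(Z = 1) = 2/5.
Summing X·P(X=x,Z=y) over the conditioning event gives 49/15.
E[X | Z = 1] = (49/15) / (2/5) = 49/6.

49/6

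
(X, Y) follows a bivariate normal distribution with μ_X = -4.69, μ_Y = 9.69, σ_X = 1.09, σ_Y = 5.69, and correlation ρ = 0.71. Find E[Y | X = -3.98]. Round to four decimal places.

E[Y | X=x] = μ_Y + ρ(σ_Y/σ_X)(x − μ_X) for jointly normal variables.
E[Y | X=-3.98] = 9.69 + (0.71)·(5.69/1.09)·(-3.98 − (-4.69)) = 9.69 + (3.7063)·(0.71) = 12.3215.

12.3215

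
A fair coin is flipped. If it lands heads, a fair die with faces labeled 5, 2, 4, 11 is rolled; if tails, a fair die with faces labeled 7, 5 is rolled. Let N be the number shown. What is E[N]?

23/4

E[N | heads] = (5+2+4+11)/4 = 11/2.
E[N | tails] = (7+5)/2 = 6.
By the law of total expectation,
E[N] = (1/2)·(11/2) + (1/2)·(6) = 23/4.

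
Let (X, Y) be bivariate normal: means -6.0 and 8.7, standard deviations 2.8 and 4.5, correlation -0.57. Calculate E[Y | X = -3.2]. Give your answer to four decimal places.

For a bivariate normal, E[Y | X=x] = μ_Y + ρ·(σ_Y/σ_X)·(x − μ_X).
E[Y | X=-3.2] = 8.7 + (-0.57)·(4.5/2.8)·(-3.2 − (-6.0)) = 8.7 + (-0.91607)·(2.8) = 6.1350.

6.1350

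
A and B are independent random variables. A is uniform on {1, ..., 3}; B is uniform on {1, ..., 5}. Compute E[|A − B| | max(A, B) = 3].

6/5

Outcomes with max(A, B) = 3: (1,3), (2,3), (3,1), (3,2), (3,3), each with probability 1/15.
E[|A − B| | max(A, B) = 3] = (2 + 1 + 2 + 1 + 0) / 5 = 6/5.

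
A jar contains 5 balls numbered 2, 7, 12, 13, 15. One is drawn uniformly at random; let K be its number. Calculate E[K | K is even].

7

P(K is even) = 2/5.
Σ over the event: 2·1/5 + 12·1/5 = 14/5.
E[K | K is even] = (14/5) / (2/5) = 7.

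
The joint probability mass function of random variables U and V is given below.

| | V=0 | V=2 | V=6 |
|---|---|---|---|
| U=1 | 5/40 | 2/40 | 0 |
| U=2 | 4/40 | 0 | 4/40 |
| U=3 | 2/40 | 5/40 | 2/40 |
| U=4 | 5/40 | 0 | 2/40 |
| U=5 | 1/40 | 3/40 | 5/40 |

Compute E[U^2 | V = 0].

P(V = 0) = 17/40.
Σ U^2·P over the event = 1·(5/40) + 4·(4/40) + 9·(2/40) + 16·(5/40) + 25·(1/40) = 18/5.
E[U^2 | V = 0] = (18/5) / (17/40) = 144/17.

144/17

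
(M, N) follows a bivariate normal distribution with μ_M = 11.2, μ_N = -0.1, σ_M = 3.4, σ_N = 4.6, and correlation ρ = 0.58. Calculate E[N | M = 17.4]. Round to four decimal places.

The regression of N on M has slope ρ·σ_N/σ_M and passes through (μ_M, μ_N).
E[N | M=17.4] = -0.1 + (0.58)·(4.6/3.4)·(17.4 − (11.2)) = -0.1 + (0.78471)·(6.2) = 4.7652.

4.7652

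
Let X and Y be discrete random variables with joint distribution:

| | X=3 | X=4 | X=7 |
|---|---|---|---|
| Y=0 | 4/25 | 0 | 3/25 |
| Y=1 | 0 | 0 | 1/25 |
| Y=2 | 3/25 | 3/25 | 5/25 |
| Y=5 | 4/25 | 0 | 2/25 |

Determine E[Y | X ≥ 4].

P(X ≥ 4) = 14/25.
Σ Y·P over the event = 2·(3/25) + 0·(3/25) + 1·(1/25) + 2·(5/25) + 5·(2/25) = 27/25.
E[Y | X ≥ 4] = (27/25) / (14/25) = 27/14.

27/14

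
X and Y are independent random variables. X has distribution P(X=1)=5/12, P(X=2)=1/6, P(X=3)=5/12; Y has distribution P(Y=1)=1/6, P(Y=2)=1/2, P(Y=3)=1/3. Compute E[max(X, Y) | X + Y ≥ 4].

P(X + Y ≥ 4) = 25/36.
Summing max(X,Y)·P(x,y) over outcomes with X + Y ≥ 4 gives 2.
E[max(X, Y) | X + Y ≥ 4] = (2) / (25/36) = 72/25.

72/25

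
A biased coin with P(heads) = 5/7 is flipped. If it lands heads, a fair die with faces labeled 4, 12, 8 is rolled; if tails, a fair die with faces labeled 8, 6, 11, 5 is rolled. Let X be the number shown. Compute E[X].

55/7

E[X | heads] = (4+12+8)/3 = 8.
E[X | tails] = (8+6+11+5)/4 = 15/2.
By the law of total expectation,
E[X] = (5/7)·(8) + (2/7)·(15/2) = 55/7.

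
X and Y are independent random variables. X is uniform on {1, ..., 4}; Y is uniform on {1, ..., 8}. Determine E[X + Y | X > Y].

P(X > Y) = 3/16.
Summing (X+Y)·P(x,y) over outcomes with X > Y gives 15/16.
E[X + Y | X > Y] = (15/16) / (3/16) = 5.

5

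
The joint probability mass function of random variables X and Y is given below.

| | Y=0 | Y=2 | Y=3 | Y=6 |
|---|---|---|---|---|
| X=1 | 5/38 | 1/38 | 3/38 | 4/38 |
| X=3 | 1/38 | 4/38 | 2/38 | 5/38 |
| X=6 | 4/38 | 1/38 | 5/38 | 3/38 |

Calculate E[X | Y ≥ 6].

P(Y ≥ 6) = 6/19.
Σ X·P over the event = 1·(4/38) + 3·(5/38) + 6·(3/38) = 37/38.
E[X | Y ≥ 6] = (37/38) / (6/19) = 37/12.

37/12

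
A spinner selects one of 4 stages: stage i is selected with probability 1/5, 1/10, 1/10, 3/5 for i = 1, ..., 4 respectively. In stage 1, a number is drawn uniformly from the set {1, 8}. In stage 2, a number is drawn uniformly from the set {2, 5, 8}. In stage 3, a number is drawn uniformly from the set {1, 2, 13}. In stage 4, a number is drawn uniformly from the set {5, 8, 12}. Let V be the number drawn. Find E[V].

E[V | stage 1] = (1+8)/2 = 9/2.
E[V | stage 2] = (2+5+8)/3 = 5.
E[V | stage 3] = (1+2+13)/3 = 16/3.
E[V | stage 4] = (5+8+12)/3 = 25/3.
By the law of total expectation,
E[V] = (1/5)·(9/2) + (1/10)·(5) + (1/10)·(16/3) + (3/5)·(25/3) = 104/15.

104/15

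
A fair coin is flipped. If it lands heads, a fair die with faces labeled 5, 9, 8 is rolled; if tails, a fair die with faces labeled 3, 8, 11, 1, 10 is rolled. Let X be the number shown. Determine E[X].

209/30

E[X | heads] = (5+9+8)/3 = 22/3.
E[X | tails] = (3+8+11+1+10)/5 = 33/5.
By the law of total expectation,
E[X] = (1/2)·(22/3) + (1/2)·(33/5) = 209/30.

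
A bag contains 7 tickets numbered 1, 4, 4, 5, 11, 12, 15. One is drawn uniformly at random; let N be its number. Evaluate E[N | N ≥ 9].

P(N ≥ 9) = 3/7.
Σ over the event: 11·1/7 + 12·1/7 + 15·1/7 = 38/7.
E[N | N ≥ 9] = (38/7) / (3/7) = 38/3.

38/3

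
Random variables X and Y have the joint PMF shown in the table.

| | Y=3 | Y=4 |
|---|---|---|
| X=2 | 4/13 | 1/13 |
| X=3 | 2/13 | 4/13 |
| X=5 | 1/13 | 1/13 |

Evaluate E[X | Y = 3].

P(Y = 3) = 7/13.
Σ X·P over the event = 2·(4/13) + 3·(2/13) + 5·(1/13) = 19/13.
E[X | Y = 3] = (19/13) / (7/13) = 19/7.

19/7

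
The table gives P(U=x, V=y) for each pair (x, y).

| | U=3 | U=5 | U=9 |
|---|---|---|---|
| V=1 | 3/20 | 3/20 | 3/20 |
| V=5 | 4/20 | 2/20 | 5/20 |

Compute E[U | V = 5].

67/11

P(V = 5) = 11/20.
Σ U·P over the event = 3·(4/20) + 5·(2/20) + 9·(5/20) = 67/20.
E[U | V = 5] = (67/20) / (11/20) = 67/11.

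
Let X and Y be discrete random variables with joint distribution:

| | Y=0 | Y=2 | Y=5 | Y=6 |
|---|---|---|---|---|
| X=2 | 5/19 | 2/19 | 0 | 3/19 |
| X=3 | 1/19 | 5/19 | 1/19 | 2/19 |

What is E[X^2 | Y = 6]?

P(Y = 6) = 5/19.
Σ X^2·P over the event = 4·(3/19) + 9·(2/19) = 30/19.
E[X^2 | Y = 6] = (30/19) / (5/19) = 6.

6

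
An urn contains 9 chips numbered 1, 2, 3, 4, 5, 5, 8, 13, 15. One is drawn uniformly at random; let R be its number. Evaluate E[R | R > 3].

25/3

P(R > 3) = 2/3.
Σ over the event: 4·1/9 + 5·2/9 + 8·1/9 + 13·1/9 + 15·1/9 = 50/9.
E[R | R > 3] = (50/9) / (2/3) = 25/3.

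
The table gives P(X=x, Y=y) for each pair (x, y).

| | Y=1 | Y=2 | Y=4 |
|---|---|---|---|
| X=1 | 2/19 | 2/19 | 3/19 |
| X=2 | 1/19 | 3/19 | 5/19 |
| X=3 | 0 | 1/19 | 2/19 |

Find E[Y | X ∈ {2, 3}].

P(X ∈ {2, 3}) = 12/19.
Σ Y·P over the event = 1·(1/19) + 2·(3/19) + 4·(5/19) + 2·(1/19) + 4·(2/19) = 37/19.
E[Y | X ∈ {2, 3}] = (37/19) / (12/19) = 37/12.

37/12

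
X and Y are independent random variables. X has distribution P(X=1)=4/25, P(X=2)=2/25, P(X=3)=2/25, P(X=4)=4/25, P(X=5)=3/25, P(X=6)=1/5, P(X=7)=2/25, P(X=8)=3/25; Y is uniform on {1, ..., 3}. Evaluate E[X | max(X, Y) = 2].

P(max(X, Y) = 2) = 8/75.
Summing X·P(x,y) over outcomes with max(X, Y) = 2 gives 4/25.
E[X | max(X, Y) = 2] = (4/25) / (8/75) = 3/2.

3/2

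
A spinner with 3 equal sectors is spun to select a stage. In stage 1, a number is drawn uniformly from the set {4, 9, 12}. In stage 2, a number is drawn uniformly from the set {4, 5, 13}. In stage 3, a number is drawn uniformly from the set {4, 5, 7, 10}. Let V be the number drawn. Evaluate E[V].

E[V | stage 1] = (4+9+12)/3 = 25/3.
E[V | stage 2] = (4+5+13)/3 = 22/3.
E[V | stage 3] = (4+5+7+10)/4 = 13/2.
By the law of total expectation,
E[V] = (1/3)·(25/3) + (1/3)·(22/3) + (1/3)·(13/2) = 133/18.

133/18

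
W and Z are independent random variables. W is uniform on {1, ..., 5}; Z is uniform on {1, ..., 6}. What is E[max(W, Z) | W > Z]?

Outcomes with W > Z: (2,1), (3,1), (3,2), (4,1), (4,2), (4,3), (5,1), (5,2), (5,3), (5,4), each with probability 1/30.
E[max(W, Z) | W > Z] = (2 + 3 + 3 + 4 + 4 + 4 + 5 + 5 + 5 + 5) / 10 = 4.

4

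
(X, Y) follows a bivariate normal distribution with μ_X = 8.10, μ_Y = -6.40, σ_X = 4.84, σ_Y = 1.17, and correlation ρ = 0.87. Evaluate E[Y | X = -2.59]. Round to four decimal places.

-8.6482

The regression of Y on X has slope ρ·σ_Y/σ_X and passes through (μ_X, μ_Y).
E[Y | X=-2.59] = -6.40 + (0.87)·(1.17/4.84)·(-2.59 − (8.10)) = -6.40 + (0.21031)·(-10.69) = -8.6482.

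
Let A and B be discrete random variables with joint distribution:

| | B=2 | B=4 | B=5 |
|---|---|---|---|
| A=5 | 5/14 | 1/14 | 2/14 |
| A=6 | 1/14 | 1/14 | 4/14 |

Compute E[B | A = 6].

P(A = 6) = 3/7.
Summing B·P(A=x,B=y) over the conditioning event gives 13/7.
E[B | A = 6] = (13/7) / (3/7) = 13/3.

13/3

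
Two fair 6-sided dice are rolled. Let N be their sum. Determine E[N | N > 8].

P(N > 8) = 5/18.
Σ over the event: 9·1/9 + 10·1/12 + 11·1/18 + 12·1/36 = 25/9.
E[N | N > 8] = (25/9) / (5/18) = 10.

10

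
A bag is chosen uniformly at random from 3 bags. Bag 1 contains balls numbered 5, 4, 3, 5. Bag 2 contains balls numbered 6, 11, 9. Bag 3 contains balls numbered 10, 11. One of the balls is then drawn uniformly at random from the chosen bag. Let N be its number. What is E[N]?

281/36

E[N | bag 1] = (5+4+3+5)/4 = 17/4.
E[N | bag 2] = (6+11+9)/3 = 26/3.
E[N | bag 3] = (10+11)/2 = 21/2.
E[N] = (1/3)·(17/4) + (1/3)·(26/3) + (1/3)·(21/2) = 281/36.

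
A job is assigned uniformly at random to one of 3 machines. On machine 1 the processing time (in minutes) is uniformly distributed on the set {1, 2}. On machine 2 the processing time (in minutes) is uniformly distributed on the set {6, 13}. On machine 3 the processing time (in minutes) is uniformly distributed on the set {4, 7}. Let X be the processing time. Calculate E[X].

11/2

E[X | machine 1] = (1+2)/2 = 3/2.
E[X | machine 2] = (6+13)/2 = 19/2.
E[X | machine 3] = (4+7)/2 = 11/2.
E[X] = (1/3)·(3/2) + (1/3)·(19/2) + (1/3)·(11/2) = 11/2.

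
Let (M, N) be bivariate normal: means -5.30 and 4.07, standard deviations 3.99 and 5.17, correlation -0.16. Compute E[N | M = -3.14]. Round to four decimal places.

3.6222

E[N | M=x] = μ_N + ρ(σ_N/σ_M)(x − μ_M) for jointly normal variables.
E[N | M=-3.14] = 4.07 + (-0.16)·(5.17/3.99)·(-3.14 − (-5.30)) = 4.07 + (-0.20732)·(2.16) = 3.6222.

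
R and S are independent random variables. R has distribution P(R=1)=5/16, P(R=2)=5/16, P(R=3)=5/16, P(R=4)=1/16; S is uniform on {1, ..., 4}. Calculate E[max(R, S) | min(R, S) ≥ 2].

P(min(R, S) ≥ 2) = 33/64.
Summing max(R,S)·P(x,y) over outcomes with min(R, S) ≥ 2 gives 107/64.
E[max(R, S) | min(R, S) ≥ 2] = (107/64) / (33/64) = 107/33.

107/33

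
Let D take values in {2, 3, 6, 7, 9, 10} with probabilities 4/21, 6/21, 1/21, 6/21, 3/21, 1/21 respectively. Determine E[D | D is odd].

29/5

P(D is odd) = 5/7.
Σ over the event: 3·2/7 + 7·2/7 + 9·1/7 = 29/7.
E[D | D is odd] = (29/7) / (5/7) = 29/5.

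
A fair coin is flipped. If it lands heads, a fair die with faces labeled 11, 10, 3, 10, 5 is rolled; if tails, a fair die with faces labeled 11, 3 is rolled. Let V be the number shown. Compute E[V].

37/5

E[V | heads] = (11+10+3+10+5)/5 = 39/5.
E[V | tails] = (11+3)/2 = 7.
E[V] = (1/2)·(39/5) + (1/2)·(7) = 37/5.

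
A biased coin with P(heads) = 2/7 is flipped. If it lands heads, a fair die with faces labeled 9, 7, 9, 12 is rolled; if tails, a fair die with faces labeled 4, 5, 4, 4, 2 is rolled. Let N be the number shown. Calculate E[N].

75/14

E[N | heads] = (9+7+9+12)/4 = 37/4.
E[N | tails] = (4+5+4+4+2)/5 = 19/5.
By the law of total expectation,
E[N] = (2/7)·(37/4) + (5/7)·(19/5) = 75/14.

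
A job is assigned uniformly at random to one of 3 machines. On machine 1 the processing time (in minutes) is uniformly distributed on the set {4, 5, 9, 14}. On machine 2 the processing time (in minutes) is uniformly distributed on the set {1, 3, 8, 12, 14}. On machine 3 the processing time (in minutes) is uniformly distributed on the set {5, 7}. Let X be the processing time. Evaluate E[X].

36/5

E[X | machine 1] = (4+5+9+14)/4 = 8.
E[X | machine 2] = (1+3+8+12+14)/5 = 38/5.
E[X | machine 3] = (5+7)/2 = 6.
E[X] = (1/3)·(8) + (1/3)·(38/5) + (1/3)·(6) = 36/5.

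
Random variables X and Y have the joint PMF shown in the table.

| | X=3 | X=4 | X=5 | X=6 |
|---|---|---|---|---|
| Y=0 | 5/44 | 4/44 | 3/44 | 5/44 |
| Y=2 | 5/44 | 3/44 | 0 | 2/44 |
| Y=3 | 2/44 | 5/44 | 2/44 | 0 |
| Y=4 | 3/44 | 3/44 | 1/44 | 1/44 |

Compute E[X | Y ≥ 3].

P(Y ≥ 3) = 17/44.
Summing X·P(X=x,Y=y) over the conditioning event gives 17/11.
E[X | Y ≥ 3] = (17/11) / (17/44) = 4.

4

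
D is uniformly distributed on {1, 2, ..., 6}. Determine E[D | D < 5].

5/2

Given D < 5, D is equally likely to be any of {1, 2, 3, 4}.
E[D | D < 5] = (1 + 2 + 3 + 4) / 4 = 5/2.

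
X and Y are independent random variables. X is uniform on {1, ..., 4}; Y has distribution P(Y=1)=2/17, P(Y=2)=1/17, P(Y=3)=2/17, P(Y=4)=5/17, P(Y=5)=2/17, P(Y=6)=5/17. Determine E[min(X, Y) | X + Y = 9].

23/7

P(X + Y = 9) = 7/68.
Summing min(X,Y)·P(x,y) over outcomes with X + Y = 9 gives 23/68.
E[min(X, Y) | X + Y = 9] = (23/68) / (7/68) = 23/7.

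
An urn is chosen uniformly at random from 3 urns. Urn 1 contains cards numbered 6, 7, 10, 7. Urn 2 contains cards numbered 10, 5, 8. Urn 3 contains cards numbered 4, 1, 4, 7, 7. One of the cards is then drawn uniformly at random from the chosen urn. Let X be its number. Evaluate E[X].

E[X | urn 1] = (6+7+10+7)/4 = 15/2.
E[X | urn 2] = (10+5+8)/3 = 23/3.
E[X | urn 3] = (4+1+4+7+7)/5 = 23/5.
By the law of total expectation,
E[X] = (1/3)·(15/2) + (1/3)·(23/3) + (1/3)·(23/5) = 593/90.

593/90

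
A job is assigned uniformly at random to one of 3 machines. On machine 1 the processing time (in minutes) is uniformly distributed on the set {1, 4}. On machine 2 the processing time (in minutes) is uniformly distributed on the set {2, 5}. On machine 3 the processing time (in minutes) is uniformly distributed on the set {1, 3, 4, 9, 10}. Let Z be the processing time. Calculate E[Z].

19/5

E[Z | machine 1] = (1+4)/2 = 5/2.
E[Z | machine 2] = (2+5)/2 = 7/2.
E[Z | machine 3] = (1+3+4+9+10)/5 = 27/5.
By the law of total expectation,
E[Z] = (1/3)·(5/2) + (1/3)·(7/2) + (1/3)·(27/5) = 19/5.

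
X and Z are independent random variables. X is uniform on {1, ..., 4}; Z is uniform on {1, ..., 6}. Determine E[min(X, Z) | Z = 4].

5/2

Outcomes with Z = 4: (1,4), (2,4), (3,4), (4,4), each with probability 1/24.
E[min(X, Z) | Z = 4] = (1 + 2 + 3 + 4) / 4 = 5/2.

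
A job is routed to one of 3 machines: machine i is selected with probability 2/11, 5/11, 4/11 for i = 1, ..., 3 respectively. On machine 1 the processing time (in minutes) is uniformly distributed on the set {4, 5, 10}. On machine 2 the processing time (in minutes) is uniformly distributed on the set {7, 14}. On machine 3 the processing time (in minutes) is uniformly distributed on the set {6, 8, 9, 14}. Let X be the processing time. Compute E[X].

613/66

E[X | machine 1] = (4+5+10)/3 = 19/3.
E[X | machine 2] = (7+14)/2 = 21/2.
E[X | machine 3] = (6+8+9+14)/4 = 37/4.
By the law of total expectation,
E[X] = (2/11)·(19/3) + (5/11)·(21/2) + (4/11)·(37/4) = 613/66.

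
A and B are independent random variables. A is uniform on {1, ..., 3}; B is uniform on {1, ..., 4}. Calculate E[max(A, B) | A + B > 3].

P(A + B > 3) = 3/4.
Summing max(A,B)·P(x,y) over outcomes with A + B > 3 gives 29/12.
E[max(A, B) | A + B > 3] = (29/12) / (3/4) = 29/9.

29/9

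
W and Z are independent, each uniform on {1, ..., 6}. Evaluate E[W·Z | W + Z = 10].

73/3

P(W + Z = 10) = 1/12.
Summing WZ·P(x,y) over outcomes with W + Z = 10 gives 73/36.
E[W·Z | W + Z = 10] = (73/36) / (1/12) = 73/3.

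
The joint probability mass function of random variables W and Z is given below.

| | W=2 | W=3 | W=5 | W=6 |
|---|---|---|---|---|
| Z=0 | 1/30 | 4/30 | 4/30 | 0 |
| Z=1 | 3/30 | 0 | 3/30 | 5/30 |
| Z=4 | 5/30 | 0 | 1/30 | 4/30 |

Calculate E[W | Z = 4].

P(Z = 4) = 1/3.
Σ W·P over the event = 2·(5/30) + 5·(1/30) + 6·(4/30) = 13/10.
E[W | Z = 4] = (13/10) / (1/3) = 39/10.

39/10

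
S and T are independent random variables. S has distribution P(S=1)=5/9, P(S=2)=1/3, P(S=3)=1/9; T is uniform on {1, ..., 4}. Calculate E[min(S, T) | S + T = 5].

P(S + T = 5) = 1/4.
Summing min(S,T)·P(x,y) over outcomes with S + T = 5 gives 13/36.
E[min(S, T) | S + T = 5] = (13/36) / (1/4) = 13/9.

13/9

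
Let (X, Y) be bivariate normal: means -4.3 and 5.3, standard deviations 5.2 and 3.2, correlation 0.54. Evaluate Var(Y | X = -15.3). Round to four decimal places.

For a bivariate normal, Var(Y | X=x) = σ_Y²(1 − ρ²).
Var(Y | X=-15.3) = (3.2)²·(1 − (0.54)²) = 10.24·0.7084 = 7.2540.

7.2540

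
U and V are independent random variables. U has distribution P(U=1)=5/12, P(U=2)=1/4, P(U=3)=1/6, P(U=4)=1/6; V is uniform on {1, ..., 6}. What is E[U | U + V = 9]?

P(U + V = 9) = 1/18.
Summing U·P(x,y) over outcomes with U + V = 9 gives 7/36.
E[U | U + V = 9] = (7/36) / (1/18) = 7/2.

7/2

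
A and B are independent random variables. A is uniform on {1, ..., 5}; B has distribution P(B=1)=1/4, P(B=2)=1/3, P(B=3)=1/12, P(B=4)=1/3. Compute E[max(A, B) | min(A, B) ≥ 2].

139/36

P(min(A, B) ≥ 2) = 3/5.
Summing max(A,B)·P(x,y) over outcomes with min(A, B) ≥ 2 gives 139/60.
E[max(A, B) | min(A, B) ≥ 2] = (139/60) / (3/5) = 139/36.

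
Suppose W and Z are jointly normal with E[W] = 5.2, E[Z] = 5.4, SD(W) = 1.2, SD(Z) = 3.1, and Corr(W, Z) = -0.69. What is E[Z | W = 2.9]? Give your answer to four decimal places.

9.4998

For a bivariate normal, E[Z | W=x] = μ_Z + ρ·(σ_Z/σ_W)·(x − μ_W).
E[Z | W=2.9] = 5.4 + (-0.69)·(3.1/1.2)·(2.9 − (5.2)) = 5.4 + (-1.7825)·(-2.3) = 9.4998.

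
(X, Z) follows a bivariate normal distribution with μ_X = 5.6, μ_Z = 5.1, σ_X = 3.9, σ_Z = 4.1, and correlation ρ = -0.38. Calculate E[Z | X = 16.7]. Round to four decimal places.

The regression of Z on X has slope ρ·σ_Z/σ_X and passes through (μ_X, μ_Z).
E[Z | X=16.7] = 5.1 + (-0.38)·(4.1/3.9)·(16.7 − (5.6)) = 5.1 + (-0.39949)·(11.1) = 0.6657.

0.6657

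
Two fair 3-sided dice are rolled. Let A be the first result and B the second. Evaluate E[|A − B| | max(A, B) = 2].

2/3

Outcomes with max(A, B) = 2: (1,2), (2,1), (2,2), each with probability 1/9.
E[|A − B| | max(A, B) = 2] = (1 + 1 + 0) / 3 = 2/3.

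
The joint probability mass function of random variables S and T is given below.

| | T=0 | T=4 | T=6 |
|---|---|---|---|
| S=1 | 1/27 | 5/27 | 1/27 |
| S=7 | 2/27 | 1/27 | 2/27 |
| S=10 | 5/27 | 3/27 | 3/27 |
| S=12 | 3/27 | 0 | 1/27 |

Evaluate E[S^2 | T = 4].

118/3

P(T = 4) = 1/3.
Summing S^2·P(S=x,T=y) over the conditioning event gives 118/9.
E[S^2 | T = 4] = (118/9) / (1/3) = 118/3.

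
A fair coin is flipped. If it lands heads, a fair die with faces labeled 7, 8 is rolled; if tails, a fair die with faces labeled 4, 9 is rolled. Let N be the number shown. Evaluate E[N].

E[N | heads] = (7+8)/2 = 15/2.
E[N | tails] = (4+9)/2 = 13/2.
By the law of total expectation,
E[N] = (1/2)·(15/2) + (1/2)·(13/2) = 7.

7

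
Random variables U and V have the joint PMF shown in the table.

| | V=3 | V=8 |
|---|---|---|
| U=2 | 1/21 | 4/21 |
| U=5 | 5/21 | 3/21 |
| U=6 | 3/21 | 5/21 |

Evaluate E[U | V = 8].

53/12

P(V = 8) = 4/7.
Σ U·P over the event = 2·(4/21) + 5·(3/21) + 6·(5/21) = 53/21.
E[U | V = 8] = (53/21) / (4/7) = 53/12.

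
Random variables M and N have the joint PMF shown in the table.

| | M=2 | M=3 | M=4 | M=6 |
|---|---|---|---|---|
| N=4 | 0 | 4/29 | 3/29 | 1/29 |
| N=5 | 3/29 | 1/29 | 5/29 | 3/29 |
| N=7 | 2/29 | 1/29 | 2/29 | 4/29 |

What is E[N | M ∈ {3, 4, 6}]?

P(M ∈ {3, 4, 6}) = 24/29.
Summing N·P(M=x,N=y) over the conditioning event gives 126/29.
E[N | M ∈ {3, 4, 6}] = (126/29) / (24/29) = 21/4.

21/4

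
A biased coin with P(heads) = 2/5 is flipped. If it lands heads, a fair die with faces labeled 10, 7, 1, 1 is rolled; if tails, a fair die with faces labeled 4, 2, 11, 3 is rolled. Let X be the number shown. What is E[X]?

E[X | heads] = (10+7+1+1)/4 = 19/4.
E[X | tails] = (4+2+11+3)/4 = 5.
By the law of total expectation,
E[X] = (2/5)·(19/4) + (3/5)·(5) = 49/10.

49/10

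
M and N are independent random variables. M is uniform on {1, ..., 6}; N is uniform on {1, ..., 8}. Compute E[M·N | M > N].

P(M > N) = 5/16.
Summing MN·P(x,y) over outcomes with M > N gives 175/48.
E[M·N | M > N] = (175/48) / (5/16) = 35/3.

35/3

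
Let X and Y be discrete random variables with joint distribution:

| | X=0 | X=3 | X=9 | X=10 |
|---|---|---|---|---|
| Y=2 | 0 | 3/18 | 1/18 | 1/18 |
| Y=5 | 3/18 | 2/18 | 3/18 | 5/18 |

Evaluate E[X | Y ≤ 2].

P(Y ≤ 2) = 5/18.
Σ X·P over the event = 3·(3/18) + 9·(1/18) + 10·(1/18) = 14/9.
E[X | Y ≤ 2] = (14/9) / (5/18) = 28/5.

28/5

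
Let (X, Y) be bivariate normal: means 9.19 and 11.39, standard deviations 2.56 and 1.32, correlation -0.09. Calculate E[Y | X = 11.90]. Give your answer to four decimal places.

11.2642

For a bivariate normal, E[Y | X=x] = μ_Y + ρ·(σ_Y/σ_X)·(x − μ_X).
E[Y | X=11.90] = 11.39 + (-0.09)·(1.32/2.56)·(11.90 − (9.19)) = 11.39 + (-0.046406)·(2.71) = 11.2642.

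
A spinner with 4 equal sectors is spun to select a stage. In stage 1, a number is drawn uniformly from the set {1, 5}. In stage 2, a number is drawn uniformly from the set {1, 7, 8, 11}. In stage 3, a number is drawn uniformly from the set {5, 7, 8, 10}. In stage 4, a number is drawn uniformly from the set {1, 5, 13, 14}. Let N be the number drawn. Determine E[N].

51/8

E[N | stage 1] = (1+5)/2 = 3.
E[N | stage 2] = (1+7+8+11)/4 = 27/4.
E[N | stage 3] = (5+7+8+10)/4 = 15/2.
E[N | stage 4] = (1+5+13+14)/4 = 33/4.
By the law of total expectation,
E[N] = (1/4)·(3) + (1/4)·(27/4) + (1/4)·(15/2) + (1/4)·(33/4) = 51/8.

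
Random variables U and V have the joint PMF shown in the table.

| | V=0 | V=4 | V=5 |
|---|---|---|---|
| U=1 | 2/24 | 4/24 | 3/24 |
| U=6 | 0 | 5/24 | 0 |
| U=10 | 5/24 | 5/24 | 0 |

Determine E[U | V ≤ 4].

P(V ≤ 4) = 7/8.
Σ U·P over the event = 1·(2/24) + 1·(4/24) + 6·(5/24) + 10·(5/24) + 10·(5/24) = 17/3.
E[U | V ≤ 4] = (17/3) / (7/8) = 136/21.

136/21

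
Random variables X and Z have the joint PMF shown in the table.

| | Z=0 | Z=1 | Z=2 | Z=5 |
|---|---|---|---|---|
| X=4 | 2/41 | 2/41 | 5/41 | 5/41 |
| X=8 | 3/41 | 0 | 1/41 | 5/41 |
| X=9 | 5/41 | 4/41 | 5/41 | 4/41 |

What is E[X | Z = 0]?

77/10

P(Z = 0) = 10/41.
Σ X·P over the event = 4·(2/41) + 8·(3/41) + 9·(5/41) = 77/41.
E[X | Z = 0] = (77/41) / (10/41) = 77/10.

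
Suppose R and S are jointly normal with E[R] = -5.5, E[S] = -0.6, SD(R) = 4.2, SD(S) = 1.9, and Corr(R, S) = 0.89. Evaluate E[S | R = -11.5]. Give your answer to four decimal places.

-3.0157

The regression of S on R has slope ρ·σ_S/σ_R and passes through (μ_R, μ_S).
E[S | R=-11.5] = -0.6 + (0.89)·(1.9/4.2)·(-11.5 − (-5.5)) = -0.6 + (0.40262)·(-6) = -3.0157.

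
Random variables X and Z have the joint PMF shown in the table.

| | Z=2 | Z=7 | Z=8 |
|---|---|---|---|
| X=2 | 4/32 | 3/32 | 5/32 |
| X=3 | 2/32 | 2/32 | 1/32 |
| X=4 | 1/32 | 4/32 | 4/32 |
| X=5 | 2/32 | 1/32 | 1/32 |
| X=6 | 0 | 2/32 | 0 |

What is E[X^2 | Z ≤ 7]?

97/7

P(Z ≤ 7) = 21/32.
Summing X^2·P(X=x,Z=y) over the conditioning event gives 291/32.
E[X^2 | Z ≤ 7] = (291/32) / (21/32) = 97/7.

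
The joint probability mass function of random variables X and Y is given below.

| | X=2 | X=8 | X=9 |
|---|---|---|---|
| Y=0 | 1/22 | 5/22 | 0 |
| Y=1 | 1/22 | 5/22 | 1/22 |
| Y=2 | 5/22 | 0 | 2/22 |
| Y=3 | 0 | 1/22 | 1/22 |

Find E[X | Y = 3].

17/2

P(Y = 3) = 1/11.
Σ X·P over the event = 8·(1/22) + 9·(1/22) = 17/22.
E[X | Y = 3] = (17/22) / (1/11) = 17/2.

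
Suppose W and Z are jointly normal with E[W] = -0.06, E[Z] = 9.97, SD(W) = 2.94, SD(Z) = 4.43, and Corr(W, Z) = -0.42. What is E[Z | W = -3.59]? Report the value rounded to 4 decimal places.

12.2040

The regression of Z on W has slope ρ·σ_Z/σ_W and passes through (μ_W, μ_Z).
E[Z | W=-3.59] = 9.97 + (-0.42)·(4.43/2.94)·(-3.59 − (-0.06)) = 9.97 + (-0.63286)·(-3.53) = 12.2040.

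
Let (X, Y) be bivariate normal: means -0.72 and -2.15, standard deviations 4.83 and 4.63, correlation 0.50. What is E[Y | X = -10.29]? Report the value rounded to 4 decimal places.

For a bivariate normal, E[Y | X=x] = μ_Y + ρ·(σ_Y/σ_X)·(x − μ_X).
E[Y | X=-10.29] = -2.15 + (0.50)·(4.63/4.83)·(-10.29 − (-0.72)) = -2.15 + (0.4793)·(-9.57) = -6.7369.

-6.7369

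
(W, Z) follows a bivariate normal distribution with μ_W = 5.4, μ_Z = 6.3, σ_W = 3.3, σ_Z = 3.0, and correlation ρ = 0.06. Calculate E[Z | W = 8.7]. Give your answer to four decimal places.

For a bivariate normal, E[Z | W=x] = μ_Z + ρ·(σ_Z/σ_W)·(x − μ_W).
E[Z | W=8.7] = 6.3 + (0.06)·(3.0/3.3)·(8.7 − (5.4)) = 6.3 + (0.054545)·(3.3) = 6.4800.

6.4800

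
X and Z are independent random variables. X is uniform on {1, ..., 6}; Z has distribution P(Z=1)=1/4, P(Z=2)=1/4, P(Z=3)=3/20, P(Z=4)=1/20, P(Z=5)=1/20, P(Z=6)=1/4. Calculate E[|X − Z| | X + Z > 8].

P(X + Z > 8) = 7/30.
Summing |X−Z|·P(x,y) over outcomes with X + Z > 8 gives 11/30.
E[|X − Z| | X + Z > 8] = (11/30) / (7/30) = 11/7.

11/7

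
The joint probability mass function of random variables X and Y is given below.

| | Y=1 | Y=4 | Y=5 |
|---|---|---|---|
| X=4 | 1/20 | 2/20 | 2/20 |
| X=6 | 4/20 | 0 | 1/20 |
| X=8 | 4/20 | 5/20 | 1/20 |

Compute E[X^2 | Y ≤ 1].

P(Y ≤ 1) = 9/20.
Σ X^2·P over the event = 16·(1/20) + 36·(4/20) + 64·(4/20) = 104/5.
E[X^2 | Y ≤ 1] = (104/5) / (9/20) = 416/9.

416/9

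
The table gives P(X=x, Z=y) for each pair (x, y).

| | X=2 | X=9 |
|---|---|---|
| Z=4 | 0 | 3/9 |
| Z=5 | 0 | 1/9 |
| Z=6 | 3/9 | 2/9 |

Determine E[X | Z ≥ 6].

24/5

P(Z ≥ 6) = 5/9.
Σ X·P over the event = 2·(3/9) + 9·(2/9) = 8/3.
E[X | Z ≥ 6] = (8/3) / (5/9) = 24/5.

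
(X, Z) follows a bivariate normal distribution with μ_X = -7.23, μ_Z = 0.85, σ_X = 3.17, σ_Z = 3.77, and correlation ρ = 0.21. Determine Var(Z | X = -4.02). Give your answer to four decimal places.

13.5861

The conditional variance in a bivariate normal is σ_Z²(1 − ρ²), independent of x.
Var(Z | X=-4.02) = (3.77)²·(1 − (0.21)²) = 14.2129·0.9559 = 13.5861.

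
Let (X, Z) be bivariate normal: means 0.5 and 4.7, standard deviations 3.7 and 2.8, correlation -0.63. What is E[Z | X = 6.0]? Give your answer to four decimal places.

The regression of Z on X has slope ρ·σ_Z/σ_X and passes through (μ_X, μ_Z).
E[Z | X=6.0] = 4.7 + (-0.63)·(2.8/3.7)·(6.0 − (0.5)) = 4.7 + (-0.47676)·(5.5) = 2.0778.

2.0778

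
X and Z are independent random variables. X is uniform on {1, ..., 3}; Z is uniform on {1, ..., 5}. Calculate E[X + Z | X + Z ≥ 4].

67/12

P(X + Z ≥ 4) = 4/5.
Summing (X+Z)·P(x,y) over outcomes with X + Z ≥ 4 gives 67/15.
E[X + Z | X + Z ≥ 4] = (67/15) / (4/5) = 67/12.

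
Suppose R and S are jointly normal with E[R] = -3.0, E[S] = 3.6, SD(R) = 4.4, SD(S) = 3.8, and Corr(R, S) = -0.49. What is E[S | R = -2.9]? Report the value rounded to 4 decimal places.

The regression of S on R has slope ρ·σ_S/σ_R and passes through (μ_R, μ_S).
E[S | R=-2.9] = 3.6 + (-0.49)·(3.8/4.4)·(-2.9 − (-3.0)) = 3.6 + (-0.42318)·(0.1) = 3.5577.

3.5577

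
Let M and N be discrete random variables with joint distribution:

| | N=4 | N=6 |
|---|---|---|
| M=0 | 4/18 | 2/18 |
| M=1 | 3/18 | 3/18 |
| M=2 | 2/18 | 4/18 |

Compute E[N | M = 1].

5

P(M = 1) = 1/3.
Σ N·P over the event = 4·(3/18) + 6·(3/18) = 5/3.
E[N | M = 1] = (5/3) / (1/3) = 5.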